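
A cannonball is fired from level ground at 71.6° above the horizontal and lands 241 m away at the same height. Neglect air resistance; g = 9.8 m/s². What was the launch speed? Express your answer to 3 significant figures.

62.8 m/s

On level ground, R = v₀² sin(2θ) / g, so v₀ = √(R g / sin 2θ).
sin(2 × 71.6°) = 0.5990.
v₀ = √(241 × 9.8 / 0.5990) = √3943 = 62.8 m/s.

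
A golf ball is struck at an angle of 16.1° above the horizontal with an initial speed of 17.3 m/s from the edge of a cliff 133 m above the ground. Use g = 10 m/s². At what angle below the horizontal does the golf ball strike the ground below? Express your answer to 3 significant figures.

72.2°

v_x = 17.3 cos 16.1° = 16.62 m/s.
At impact |v_y| = √(v_y0² + 2 g h) = √(4.798² + 2×10×133) = 51.80 m/s.
Angle below horizontal = arctan(|v_y| / v_x) = arctan(51.80 / 16.62) = 72.2°.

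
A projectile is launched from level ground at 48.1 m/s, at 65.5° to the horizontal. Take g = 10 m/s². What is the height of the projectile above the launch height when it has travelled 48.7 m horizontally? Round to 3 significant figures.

v_x = 48.1 cos 65.5° = 19.95 m/s, v_y0 = 48.1 sin 65.5° = 43.77 m/s.
Time to reach x = 48.7 m: t = x / v_x = 48.7 / 19.95 = 2.441 s.
y = v_y0 t − ½ g t² = 43.77×2.441 − 5.000×2.441² = 77.1 m.

77.1 m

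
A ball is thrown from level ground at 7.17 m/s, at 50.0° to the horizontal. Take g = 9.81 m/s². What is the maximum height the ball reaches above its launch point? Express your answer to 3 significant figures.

1.54 m

Vertical component of launch velocity: v_y = 7.17 sin 50.0° = 5.493 m/s.
At the highest point the vertical velocity is zero, so v_y² = 2 g h_max.
h_max = (5.493)² / (2 × 9.81) = 30.17 / 19.62 = 1.54 m.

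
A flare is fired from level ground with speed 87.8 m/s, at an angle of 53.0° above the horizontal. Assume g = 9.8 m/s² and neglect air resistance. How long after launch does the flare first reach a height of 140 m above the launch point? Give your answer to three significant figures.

v_y0 = 87.8 sin 53.0° = 70.12 m/s.
Set y = v_y0 t − ½ g t² = 140: 4.900 t² − 70.12 t + 140 = 0.
t = [70.12 ± √(4917 − 2744)] / 9.8 = (70.12 ± 46.62) / 9.8, giving t = 2.40 s or t = 11.9 s.
The flare is on the way up at the first time, so t = 2.40 s.

2.40 s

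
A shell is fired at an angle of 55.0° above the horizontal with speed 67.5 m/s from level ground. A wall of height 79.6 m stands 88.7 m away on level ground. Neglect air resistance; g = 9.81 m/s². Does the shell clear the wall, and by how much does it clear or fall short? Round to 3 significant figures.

Yes — it clears the wall by 21.3 m.

v_x = 67.5 cos 55.0° = 38.72 m/s; v_y0 = 67.5 sin 55.0° = 55.29 m/s.
Time to reach the wall: t = 88.7 / 38.72 = 2.291 s.
Height at that point: y = 55.29×2.291 − 4.905×2.291² = 100.9 m.
That is 100.9 − 79.6 = 21.3 m above the top of the wall, so the shell clears it.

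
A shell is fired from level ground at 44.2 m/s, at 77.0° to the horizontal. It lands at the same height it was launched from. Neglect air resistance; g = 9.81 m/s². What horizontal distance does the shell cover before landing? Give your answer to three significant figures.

87.3 m

Components: v_x = 44.2 cos 77.0° = 9.943 m/s, v_y = 44.2 sin 77.0° = 43.07 m/s.
Time of flight (same landing height): t = 2 v_y / g = 2 × 43.07 / 9.81 = 8.781 s.
Range: R = v_x · t = 9.943 × 8.781 = 87.3 m.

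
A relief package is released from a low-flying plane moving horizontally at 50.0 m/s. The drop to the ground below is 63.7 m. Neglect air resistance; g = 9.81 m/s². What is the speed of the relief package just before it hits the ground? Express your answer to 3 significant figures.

Fall time: t = √(2 × 63.7 / 9.81) = 3.604 s.
At impact: v_x = 50.0 m/s (unchanged), v_y = g t = 9.81 × 3.604 = 35.36 m/s.
Speed = √(v_x² + v_y²) = √(2500 + 1250) = 61.2 m/s.

61.2 m/s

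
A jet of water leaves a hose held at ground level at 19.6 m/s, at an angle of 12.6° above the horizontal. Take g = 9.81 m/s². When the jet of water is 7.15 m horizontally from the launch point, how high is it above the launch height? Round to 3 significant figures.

0.913 m

v_x = 19.6 cos 12.6° = 19.13 m/s, v_y0 = 19.6 sin 12.6° = 4.276 m/s.
Time to reach x = 7.15 m: t = x / v_x = 7.15 / 19.13 = 0.3738 s.
y = v_y0 t − ½ g t² = 4.276×0.3738 − 4.905×0.3738² = 0.913 m.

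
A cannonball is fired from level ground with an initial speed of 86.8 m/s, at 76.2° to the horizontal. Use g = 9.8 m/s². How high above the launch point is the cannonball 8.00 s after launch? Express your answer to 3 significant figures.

v_y0 = 86.8 sin 76.2° = 84.29 m/s.
y(t) = v_y0 t − ½ g t² = 84.29×8.00 − 4.900×8.00² = 361 m.

361 m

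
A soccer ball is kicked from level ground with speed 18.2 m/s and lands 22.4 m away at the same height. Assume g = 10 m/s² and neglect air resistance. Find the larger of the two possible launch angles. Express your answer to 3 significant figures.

68.7°

Level-ground range: R = v₀² sin(2θ)/g ⇒ sin 2θ = R g / v₀² = 22.4×10/18.2² = 0.6762.
2θ = arcsin(0.6762) = 42.55° or 180° − 42.55° = 137.45°.
So θ = 21.3° or θ = 68.7°.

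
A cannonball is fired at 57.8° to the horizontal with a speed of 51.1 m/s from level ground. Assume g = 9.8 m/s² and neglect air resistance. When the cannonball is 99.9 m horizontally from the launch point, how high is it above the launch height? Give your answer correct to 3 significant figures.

v_x = 51.1 cos 57.8° = 27.23 m/s, v_y0 = 51.1 sin 57.8° = 43.24 m/s.
Time to reach x = 99.9 m: t = x / v_x = 99.9 / 27.23 = 3.669 s.
y = v_y0 t − ½ g t² = 43.24×3.669 − 4.900×3.669² = 92.7 m.

92.7 m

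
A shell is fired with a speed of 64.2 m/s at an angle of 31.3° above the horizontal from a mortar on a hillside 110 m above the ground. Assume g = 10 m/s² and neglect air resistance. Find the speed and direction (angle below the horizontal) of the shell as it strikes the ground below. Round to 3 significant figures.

v_x = 64.2 cos 31.3° = 54.86 m/s (constant).
|v_y| at impact = √((33.35)² + 2×10×110) = 57.55 m/s.
Speed = √(54.86² + 57.55²) = 79.5 m/s; angle = arctan(57.55/54.86) = 46.4° below horizontal.

79.5 m/s at 46.4° below the horizontal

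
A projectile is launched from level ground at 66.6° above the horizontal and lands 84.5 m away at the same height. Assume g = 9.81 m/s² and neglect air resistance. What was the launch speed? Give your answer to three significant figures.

33.7 m/s

On level ground, R = v₀² sin(2θ) / g, so v₀ = √(R g / sin 2θ).
sin(2 × 66.6°) = 0.7290.
v₀ = √(84.5 × 9.81 / 0.7290) = √1137 = 33.7 m/s.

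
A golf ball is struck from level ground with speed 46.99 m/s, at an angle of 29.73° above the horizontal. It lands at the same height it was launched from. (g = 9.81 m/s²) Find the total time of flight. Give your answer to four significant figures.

Vertical component: v_y = 46.99 sin 29.73° = 23.303 m/s.
For a projectile landing at launch height, time of flight is t = 2 v_y / g = 2 × 23.303 / 9.81 = 4.751 s.

4.751 s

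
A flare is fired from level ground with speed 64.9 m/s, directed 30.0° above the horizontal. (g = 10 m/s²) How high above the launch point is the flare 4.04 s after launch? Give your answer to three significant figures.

49.5 m

v_y0 = 64.9 sin 30.0° = 32.45 m/s.
y(t) = v_y0 t − ½ g t² = 32.45×4.04 − 5.000×4.04² = 49.5 m.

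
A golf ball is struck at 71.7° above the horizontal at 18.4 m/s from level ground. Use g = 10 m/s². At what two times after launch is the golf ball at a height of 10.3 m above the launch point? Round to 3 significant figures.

v_y0 = 18.4 sin 71.7° = 17.47 m/s.
Set y = v_y0 t − ½ g t² = 10.3: 5.000 t² − 17.47 t + 10.3 = 0.
t = [17.47 ± √(305.2 − 206.0)] / 10 = (17.47 ± 9.960) / 10, giving t = 0.751 s or t = 2.74 s.
So the golf ball is at 10.3 m at t = 0.751 s (rising) and t = 2.74 s (falling).

0.751 s and 2.74 s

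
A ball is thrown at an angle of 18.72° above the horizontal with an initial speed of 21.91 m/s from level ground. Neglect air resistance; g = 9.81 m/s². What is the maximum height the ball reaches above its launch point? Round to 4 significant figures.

Vertical component of launch velocity: v_y = 21.91 sin 18.72° = 7.0319 m/s.
At the highest point the vertical velocity is zero, so v_y² = 2 g h_max.
h_max = (7.0319)² / (2 × 9.81) = 49.448 / 19.62 = 2.520 m.

2.520 m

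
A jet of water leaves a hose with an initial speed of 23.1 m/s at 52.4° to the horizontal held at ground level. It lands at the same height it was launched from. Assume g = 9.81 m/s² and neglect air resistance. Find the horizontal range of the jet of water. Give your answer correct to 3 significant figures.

For level ground, R = v₀² sin(2θ) / g.
sin(2 × 52.4°) = sin 104.8° = 0.9668.
R = (23.1)² × 0.9668 / 9.81 = 52.6 m.

52.6 m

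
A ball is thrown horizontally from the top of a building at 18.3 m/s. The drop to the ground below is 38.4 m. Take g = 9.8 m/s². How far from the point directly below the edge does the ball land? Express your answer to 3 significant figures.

Initial vertical velocity is zero, so the fall time comes from h = ½ g t²: t = √(2 × 38.4 / 9.8) = 2.799 s.
Horizontal motion is uniform at 18.3 m/s, so x = 18.3 × 2.799 = 51.2 m.

51.2 m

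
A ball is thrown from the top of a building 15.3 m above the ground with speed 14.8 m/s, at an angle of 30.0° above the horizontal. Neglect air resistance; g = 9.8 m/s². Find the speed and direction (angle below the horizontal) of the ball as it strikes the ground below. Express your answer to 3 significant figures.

22.8 m/s at 55.8° below the horizontal

v_x = 14.8 cos 30.0° = 12.82 m/s (constant).
|v_y| at impact = √((7.400)² + 2×9.8×15.3) = 18.83 m/s.
Speed = √(12.82² + 18.83²) = 22.8 m/s; angle = arctan(18.83/12.82) = 55.8° below horizontal.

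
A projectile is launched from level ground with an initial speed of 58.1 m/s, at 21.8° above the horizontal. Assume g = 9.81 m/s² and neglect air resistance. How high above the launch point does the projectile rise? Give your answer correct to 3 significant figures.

Vertical component of launch velocity: v_y = 58.1 sin 21.8° = 21.58 m/s.
At the highest point the vertical velocity is zero, so v_y² = 2 g h_max.
h_max = (21.58)² / (2 × 9.81) = 465.7 / 19.62 = 23.7 m.

23.7 m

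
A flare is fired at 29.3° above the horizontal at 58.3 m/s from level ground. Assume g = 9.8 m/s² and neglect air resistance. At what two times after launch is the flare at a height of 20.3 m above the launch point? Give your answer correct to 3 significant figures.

v_y0 = 58.3 sin 29.3° = 28.53 m/s.
Set y = v_y0 t − ½ g t² = 20.3: 4.900 t² − 28.53 t + 20.3 = 0.
t = [28.53 ± √(814.0 − 397.9)] / 9.8 = (28.53 ± 20.40) / 9.8, giving t = 0.830 s or t = 4.99 s.
So the flare is at 20.3 m at t = 0.830 s (rising) and t = 4.99 s (falling).

0.830 s and 4.99 s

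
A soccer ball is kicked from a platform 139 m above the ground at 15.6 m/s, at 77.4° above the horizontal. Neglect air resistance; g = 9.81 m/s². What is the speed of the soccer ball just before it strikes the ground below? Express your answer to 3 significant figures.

v_x = 15.6 cos 77.4° = 3.403 m/s is unchanged throughout.
For the vertical component, v_y² = v_y0² + 2 g h = (15.22)² + 2×9.81×139 = 2959, so |v_y| = 54.40 m/s.
Impact speed = √(v_x² + v_y²) = √(11.58 + 2959) = 54.5 m/s.

54.5 m/s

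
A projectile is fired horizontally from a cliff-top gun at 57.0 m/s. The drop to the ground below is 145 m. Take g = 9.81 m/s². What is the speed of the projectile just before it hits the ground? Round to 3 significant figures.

78.1 m/s

Fall time: t = √(2 × 145 / 9.81) = 5.437 s.
At impact: v_x = 57.0 m/s (unchanged), v_y = g t = 9.81 × 5.437 = 53.34 m/s.
Speed = √(v_x² + v_y²) = √(3249 + 2845) = 78.1 m/s.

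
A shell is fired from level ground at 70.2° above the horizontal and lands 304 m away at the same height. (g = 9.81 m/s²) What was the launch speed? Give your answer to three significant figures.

68.4 m/s

On level ground, R = v₀² sin(2θ) / g, so v₀ = √(R g / sin 2θ).
sin(2 × 70.2°) = 0.6374.
v₀ = √(304 × 9.81 / 0.6374) = √4679 = 68.4 m/s.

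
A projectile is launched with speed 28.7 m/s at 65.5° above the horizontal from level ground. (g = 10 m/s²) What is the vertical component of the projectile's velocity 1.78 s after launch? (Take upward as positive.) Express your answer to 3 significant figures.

8.32 m/s

Initial vertical component: v_y0 = 28.7 sin 65.5° = 26.12 m/s.
v_y(t) = v_y0 − g t = 26.12 − 10 × 1.78 = 8.32 m/s.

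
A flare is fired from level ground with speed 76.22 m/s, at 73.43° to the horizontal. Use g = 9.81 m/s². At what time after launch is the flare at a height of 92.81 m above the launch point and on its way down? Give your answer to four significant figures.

13.49 s

v_y0 = 76.22 sin 73.43° = 73.055 m/s.
Set y = v_y0 t − ½ g t² = 92.81: 4.905 t² − 73.055 t + 92.81 = 0.
t = [73.055 ± √(5337.0 − 1820.9)] / 9.81 = (73.055 ± 59.297) / 9.81, giving t = 1.402 s or t = 13.49 s.
On the way down corresponds to the larger root: t = 13.49 s.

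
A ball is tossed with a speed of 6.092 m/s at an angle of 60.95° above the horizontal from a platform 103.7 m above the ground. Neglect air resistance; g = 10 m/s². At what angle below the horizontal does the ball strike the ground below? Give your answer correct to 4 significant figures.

v_x = 6.092 cos 60.95° = 2.9581 m/s.
At impact |v_y| = √(v_y0² + 2 g h) = √(5.3256² + 2×10×103.7) = 45.852 m/s.
Angle below horizontal = arctan(|v_y| / v_x) = arctan(45.852 / 2.9581) = 86.31°.

86.31°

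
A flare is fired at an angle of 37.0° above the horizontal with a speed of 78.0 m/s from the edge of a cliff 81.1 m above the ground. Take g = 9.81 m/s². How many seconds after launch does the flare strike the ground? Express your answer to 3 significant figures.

11.1 s

Vertical component: v_y = 78.0 sin 37.0° = 46.94 m/s.
Taking up as positive with launch at y = 81.1 m, landing at y = 0: 0 = 81.1 + 46.94 t − ½(9.81) t².
Solving 4.905 t² − 46.94 t − 81.1 = 0 gives t = [46.94 + √(46.94² + 4·4.905·81.1)] / 9.810 = 11.1 s.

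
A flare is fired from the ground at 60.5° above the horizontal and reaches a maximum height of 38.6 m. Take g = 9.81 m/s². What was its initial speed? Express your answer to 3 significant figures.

31.6 m/s

At maximum height v_y = 0, so (v₀ sin θ)² = 2 g H.
v₀ sin 60.5° = √(2 × 9.81 × 38.6) = 27.52 m/s.
v₀ = 27.52 / sin 60.5° = 27.52 / 0.8704 = 31.6 m/s.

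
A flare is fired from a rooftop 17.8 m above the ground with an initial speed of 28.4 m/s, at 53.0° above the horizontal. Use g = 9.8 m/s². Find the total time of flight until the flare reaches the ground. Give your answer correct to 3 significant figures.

5.31 s

Vertical component: v_y = 28.4 sin 53.0° = 22.68 m/s.
Taking up as positive with launch at y = 17.8 m, landing at y = 0: 0 = 17.8 + 22.68 t − ½(9.8) t².
Solving 4.900 t² − 22.68 t − 17.8 = 0 gives t = [22.68 + √(22.68² + 4·4.900·17.8)] / 9.800 = 5.31 s.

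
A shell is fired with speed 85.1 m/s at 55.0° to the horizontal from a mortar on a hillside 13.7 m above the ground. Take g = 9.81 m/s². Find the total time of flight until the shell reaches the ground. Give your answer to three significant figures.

Vertical component: v_y = 85.1 sin 55.0° = 69.71 m/s.
Taking up as positive with launch at y = 13.7 m, landing at y = 0: 0 = 13.7 + 69.71 t − ½(9.81) t².
Solving 4.905 t² − 69.71 t − 13.7 = 0 gives t = [69.71 + √(69.71² + 4·4.905·13.7)] / 9.810 = 14.4 s.

14.4 s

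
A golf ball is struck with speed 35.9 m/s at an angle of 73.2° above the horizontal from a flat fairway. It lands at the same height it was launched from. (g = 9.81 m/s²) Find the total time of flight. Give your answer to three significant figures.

Vertical component: v_y = 35.9 sin 73.2° = 34.37 m/s.
For a projectile landing at launch height, time of flight is t = 2 v_y / g = 2 × 34.37 / 9.81 = 7.01 s.

7.01 s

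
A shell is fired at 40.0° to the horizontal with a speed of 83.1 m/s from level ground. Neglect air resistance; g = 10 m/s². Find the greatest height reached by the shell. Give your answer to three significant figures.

143 m

Vertical component of launch velocity: v_y = 83.1 sin 40.0° = 53.42 m/s.
At the highest point the vertical velocity is zero, so v_y² = 2 g h_max.
h_max = (53.42)² / (2 × 10) = 2854 / 20.00 = 143 m.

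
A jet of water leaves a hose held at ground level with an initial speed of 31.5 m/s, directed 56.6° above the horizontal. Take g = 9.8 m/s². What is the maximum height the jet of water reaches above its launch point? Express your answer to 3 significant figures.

35.3 m

Vertical component of launch velocity: v_y = 31.5 sin 56.6° = 26.30 m/s.
At the highest point the vertical velocity is zero, so v_y² = 2 g h_max.
h_max = (26.30)² / (2 × 9.8) = 691.7 / 19.60 = 35.3 m.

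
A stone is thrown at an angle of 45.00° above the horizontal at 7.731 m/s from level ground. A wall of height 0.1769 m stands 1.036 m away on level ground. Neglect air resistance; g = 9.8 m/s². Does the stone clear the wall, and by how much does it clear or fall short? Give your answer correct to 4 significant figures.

Yes — it clears the wall by 0.6831 m.

v_x = 7.731 cos 45.00° = 5.4666 m/s; v_y0 = 7.731 sin 45.00° = 5.4666 m/s.
Time to reach the wall: t = 1.036 / 5.4666 = 0.18951 s.
Height at that point: y = 5.4666×0.18951 − 4.900×0.18951² = 0.86000 m.
That is 0.86000 − 0.1769 = 0.6831 m above the top of the wall, so the stone clears it.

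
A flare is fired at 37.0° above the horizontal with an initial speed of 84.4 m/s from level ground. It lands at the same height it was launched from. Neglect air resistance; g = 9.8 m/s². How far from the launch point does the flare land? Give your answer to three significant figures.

For level ground, R = v₀² sin(2θ) / g.
sin(2 × 37.0°) = sin 74.00° = 0.9613.
R = (84.4)² × 0.9613 / 9.8 = 699 m.

699 m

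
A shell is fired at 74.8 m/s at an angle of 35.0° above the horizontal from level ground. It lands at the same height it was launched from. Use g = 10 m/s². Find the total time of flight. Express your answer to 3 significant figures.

Vertical component: v_y = 74.8 sin 35.0° = 42.90 m/s.
For a projectile landing at launch height, time of flight is t = 2 v_y / g = 2 × 42.90 / 10 = 8.58 s.

8.58 s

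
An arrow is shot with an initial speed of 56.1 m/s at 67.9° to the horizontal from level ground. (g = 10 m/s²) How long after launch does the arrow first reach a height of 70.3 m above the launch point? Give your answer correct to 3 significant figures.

1.60 s

v_y0 = 56.1 sin 67.9° = 51.98 m/s.
Set y = v_y0 t − ½ g t² = 70.3: 5.000 t² − 51.98 t + 70.3 = 0.
t = [51.98 ± √(2702 − 1406)] / 10 = (51.98 ± 36.00) / 10, giving t = 1.60 s or t = 8.80 s.
The arrow is on the way up at the first time, so t = 1.60 s.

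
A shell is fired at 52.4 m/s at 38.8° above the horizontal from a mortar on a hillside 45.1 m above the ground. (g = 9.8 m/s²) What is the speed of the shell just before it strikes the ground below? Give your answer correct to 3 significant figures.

v_x = 52.4 cos 38.8° = 40.84 m/s is unchanged throughout.
For the vertical component, v_y² = v_y0² + 2 g h = (32.83)² + 2×9.8×45.1 = 1962, so |v_y| = 44.29 m/s.
Impact speed = √(v_x² + v_y²) = √(1668 + 1962) = 60.2 m/s.

60.2 m/s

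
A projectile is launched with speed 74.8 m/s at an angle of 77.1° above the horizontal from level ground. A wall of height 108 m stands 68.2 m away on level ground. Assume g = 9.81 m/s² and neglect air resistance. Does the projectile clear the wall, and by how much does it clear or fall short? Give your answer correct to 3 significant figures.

v_x = 74.8 cos 77.1° = 16.70 m/s; v_y0 = 74.8 sin 77.1° = 72.91 m/s.
Time to reach the wall: t = 68.2 / 16.70 = 4.084 s.
Height at that point: y = 72.91×4.084 − 4.905×4.084² = 216.0 m.
That is 216.0 − 108 = 108 m above the top of the wall, so the projectile clears it.

Yes — it clears the wall by 108 m.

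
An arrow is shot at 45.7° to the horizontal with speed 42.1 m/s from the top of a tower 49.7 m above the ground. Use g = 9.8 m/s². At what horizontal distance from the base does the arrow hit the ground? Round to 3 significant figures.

221 m

Components: v_x = 42.1 cos 45.7° = 29.40 m/s, v_y = 42.1 sin 45.7° = 30.13 m/s.
Vertical: 0 = 49.7 + 30.13 t − ½(9.8) t² ⇒ 4.900 t² − 30.13 t − 49.7 = 0.
t = [30.13 + √(907.8 + 974.1)] / 9.800 = 7.501 s.
Horizontal: R = v_x · t = 29.40 × 7.501 = 221 m.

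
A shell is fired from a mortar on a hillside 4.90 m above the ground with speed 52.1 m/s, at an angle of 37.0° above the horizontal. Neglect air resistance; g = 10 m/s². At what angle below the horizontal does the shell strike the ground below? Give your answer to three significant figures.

v_x = 52.1 cos 37.0° = 41.61 m/s.
At impact |v_y| = √(v_y0² + 2 g h) = √(31.35² + 2×10×4.90) = 32.88 m/s.
Angle below horizontal = arctan(|v_y| / v_x) = arctan(32.88 / 41.61) = 38.3°.

38.3°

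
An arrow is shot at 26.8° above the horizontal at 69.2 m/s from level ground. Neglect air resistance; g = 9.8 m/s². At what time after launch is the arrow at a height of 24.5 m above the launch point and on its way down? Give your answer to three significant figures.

v_y0 = 69.2 sin 26.8° = 31.20 m/s.
Set y = v_y0 t − ½ g t² = 24.5: 4.900 t² − 31.20 t + 24.5 = 0.
t = [31.20 ± √(973.4 − 480.2)] / 9.8 = (31.20 ± 22.21) / 9.8, giving t = 0.917 s or t = 5.45 s.
On the way down corresponds to the larger root: t = 5.45 s.

5.45 s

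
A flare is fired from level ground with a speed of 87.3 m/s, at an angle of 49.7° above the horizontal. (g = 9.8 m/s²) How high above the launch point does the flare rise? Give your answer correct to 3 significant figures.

226 m

Vertical component of launch velocity: v_y = 87.3 sin 49.7° = 66.58 m/s.
At the highest point the vertical velocity is zero, so v_y² = 2 g h_max.
h_max = (66.58)² / (2 × 9.8) = 4433 / 19.60 = 226 m.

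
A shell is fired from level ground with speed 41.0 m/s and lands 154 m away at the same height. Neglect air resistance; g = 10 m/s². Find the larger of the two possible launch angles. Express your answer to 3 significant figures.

56.8°

Level-ground range: R = v₀² sin(2θ)/g ⇒ sin 2θ = R g / v₀² = 154×10/41.0² = 0.9161.
2θ = arcsin(0.9161) = 66.36° or 180° − 66.36° = 113.64°.
So θ = 33.2° or θ = 56.8°.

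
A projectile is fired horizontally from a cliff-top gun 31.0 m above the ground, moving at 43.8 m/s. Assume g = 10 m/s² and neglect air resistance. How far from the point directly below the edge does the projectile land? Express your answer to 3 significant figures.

109 m

Initial vertical velocity is zero, so the fall time comes from h = ½ g t²: t = √(2 × 31.0 / 10) = 2.490 s.
Horizontal motion is uniform at 43.8 m/s, so x = 43.8 × 2.490 = 109 m.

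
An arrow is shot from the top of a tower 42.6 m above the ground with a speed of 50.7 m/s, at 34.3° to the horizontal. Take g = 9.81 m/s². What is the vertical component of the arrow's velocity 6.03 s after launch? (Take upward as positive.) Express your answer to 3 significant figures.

Initial vertical component: v_y0 = 50.7 sin 34.3° = 28.57 m/s.
v_y(t) = v_y0 − g t = 28.57 − 9.81 × 6.03 = -30.6 m/s.

-30.6 m/s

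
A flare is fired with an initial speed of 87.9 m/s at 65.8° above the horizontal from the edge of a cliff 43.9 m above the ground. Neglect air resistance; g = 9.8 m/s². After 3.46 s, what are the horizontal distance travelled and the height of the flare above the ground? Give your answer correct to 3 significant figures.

v_x = 87.9 cos 65.8° = 36.03 m/s; v_y0 = 87.9 sin 65.8° = 80.18 m/s.
x = v_x t = 36.03 × 3.46 = 125 m.
y = 43.9 + v_y0 t − ½ g t² = 263 m.

x = 125 m, y = 263 m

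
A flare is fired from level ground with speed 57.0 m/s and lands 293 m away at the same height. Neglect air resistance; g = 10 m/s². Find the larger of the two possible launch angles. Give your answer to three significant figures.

Level-ground range: R = v₀² sin(2θ)/g ⇒ sin 2θ = R g / v₀² = 293×10/57.0² = 0.9018.
2θ = arcsin(0.9018) = 64.40° or 180° − 64.40° = 115.60°.
So θ = 32.2° or θ = 57.8°.

57.8°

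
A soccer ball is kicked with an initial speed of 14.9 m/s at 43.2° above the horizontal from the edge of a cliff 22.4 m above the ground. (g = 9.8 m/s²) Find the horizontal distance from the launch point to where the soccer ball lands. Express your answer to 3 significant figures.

Components: v_x = 14.9 cos 43.2° = 10.86 m/s, v_y = 14.9 sin 43.2° = 10.20 m/s.
Vertical: 0 = 22.4 + 10.20 t − ½(9.8) t² ⇒ 4.900 t² − 10.20 t − 22.4 = 0.
t = [10.20 + √(104.0 + 439.0)] / 9.800 = 3.419 s.
Horizontal: R = v_x · t = 10.86 × 3.419 = 37.1 m.

37.1 m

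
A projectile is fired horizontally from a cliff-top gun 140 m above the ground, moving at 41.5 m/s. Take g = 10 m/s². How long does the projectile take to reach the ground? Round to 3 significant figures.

5.29 s

The horizontal speed doesn't affect the fall. With v_y0 = 0, h = ½ g t².
t = √(2 × 140 / 10) = √28.00 = 5.29 s.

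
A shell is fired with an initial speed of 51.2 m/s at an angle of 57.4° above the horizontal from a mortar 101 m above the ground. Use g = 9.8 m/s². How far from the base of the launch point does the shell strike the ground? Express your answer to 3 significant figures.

296 m

Components: v_x = 51.2 cos 57.4° = 27.59 m/s, v_y = 51.2 sin 57.4° = 43.13 m/s.
Vertical: 0 = 101 + 43.13 t − ½(9.8) t² ⇒ 4.900 t² − 43.13 t − 101 = 0.
t = [43.13 + √(1860 + 1980)] / 9.800 = 10.72 s.
Horizontal: R = v_x · t = 27.59 × 10.72 = 296 m.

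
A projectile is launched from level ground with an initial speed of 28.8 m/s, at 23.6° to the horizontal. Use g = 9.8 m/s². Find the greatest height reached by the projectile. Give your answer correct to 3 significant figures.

Vertical component of launch velocity: v_y = 28.8 sin 23.6° = 11.53 m/s.
At the highest point the vertical velocity is zero, so v_y² = 2 g h_max.
h_max = (11.53)² / (2 × 9.8) = 132.9 / 19.60 = 6.78 m.

6.78 m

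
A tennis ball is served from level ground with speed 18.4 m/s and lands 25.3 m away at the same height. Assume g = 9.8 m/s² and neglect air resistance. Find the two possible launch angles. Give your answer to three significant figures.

23.5° and 66.5°

Level-ground range: R = v₀² sin(2θ)/g ⇒ sin 2θ = R g / v₀² = 25.3×9.8/18.4² = 0.7323.
2θ = arcsin(0.7323) = 47.08° or 180° − 47.08° = 132.92°.
So θ = 23.5° or θ = 66.5°.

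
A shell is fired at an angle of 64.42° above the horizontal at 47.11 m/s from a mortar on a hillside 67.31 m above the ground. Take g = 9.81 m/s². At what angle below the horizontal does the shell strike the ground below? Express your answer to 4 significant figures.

70.01°

v_x = 47.11 cos 64.42° = 20.341 m/s.
At impact |v_y| = √(v_y0² + 2 g h) = √(42.492² + 2×9.81×67.31) = 55.912 m/s.
Angle below horizontal = arctan(|v_y| / v_x) = arctan(55.912 / 20.341) = 70.01°.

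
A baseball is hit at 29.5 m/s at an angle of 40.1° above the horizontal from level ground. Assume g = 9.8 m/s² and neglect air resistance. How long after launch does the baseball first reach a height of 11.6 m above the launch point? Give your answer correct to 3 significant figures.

v_y0 = 29.5 sin 40.1° = 19.00 m/s.
Set y = v_y0 t − ½ g t² = 11.6: 4.900 t² − 19.00 t + 11.6 = 0.
t = [19.00 ± √(361.0 − 227.4)] / 9.8 = (19.00 ± 11.56) / 9.8, giving t = 0.759 s or t = 3.12 s.
The baseball is on the way up at the first time, so t = 0.759 s.

0.759 s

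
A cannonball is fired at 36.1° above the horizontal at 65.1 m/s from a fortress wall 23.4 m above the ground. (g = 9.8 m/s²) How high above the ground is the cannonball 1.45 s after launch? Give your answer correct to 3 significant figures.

68.7 m

v_y0 = 65.1 sin 36.1° = 38.36 m/s.
y(t) = 23.4 + v_y0 t − ½ g t² = 23.4 + 38.36×1.45 − ½×9.8×1.45² = 68.7 m.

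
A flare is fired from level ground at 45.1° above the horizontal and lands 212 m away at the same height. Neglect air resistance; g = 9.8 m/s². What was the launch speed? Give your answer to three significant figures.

On level ground, R = v₀² sin(2θ) / g, so v₀ = √(R g / sin 2θ).
sin(2 × 45.1°) = 1.0000.
v₀ = √(212 × 9.8 / 1.0000) = √2078 = 45.6 m/s.

45.6 m/s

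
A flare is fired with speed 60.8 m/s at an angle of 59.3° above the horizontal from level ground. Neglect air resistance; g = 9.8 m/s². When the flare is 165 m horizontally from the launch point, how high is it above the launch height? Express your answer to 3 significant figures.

139 m

v_x = 60.8 cos 59.3° = 31.04 m/s, v_y0 = 60.8 sin 59.3° = 52.28 m/s.
Time to reach x = 165 m: t = x / v_x = 165 / 31.04 = 5.316 s.
y = v_y0 t − ½ g t² = 52.28×5.316 − 4.900×5.316² = 139 m.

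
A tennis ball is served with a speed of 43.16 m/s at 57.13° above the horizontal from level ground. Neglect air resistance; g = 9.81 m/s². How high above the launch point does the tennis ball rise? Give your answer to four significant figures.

66.98 m

Vertical component of launch velocity: v_y = 43.16 sin 57.13° = 36.250 m/s.
At the highest point the vertical velocity is zero, so v_y² = 2 g h_max.
h_max = (36.250)² / (2 × 9.81) = 1314.1 / 19.62 = 66.98 m.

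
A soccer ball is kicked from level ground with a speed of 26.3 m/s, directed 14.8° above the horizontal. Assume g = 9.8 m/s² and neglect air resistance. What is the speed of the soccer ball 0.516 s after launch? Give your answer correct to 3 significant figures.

25.5 m/s

v_x = 26.3 cos 14.8° = 25.43 m/s (constant).
v_y(t) = 26.3 sin 14.8° − g t = 6.718 − 9.8 × 0.516 = 1.661 m/s.
Speed = √(v_x² + v_y²) = √(646.7 + 2.759) = 25.5 m/s.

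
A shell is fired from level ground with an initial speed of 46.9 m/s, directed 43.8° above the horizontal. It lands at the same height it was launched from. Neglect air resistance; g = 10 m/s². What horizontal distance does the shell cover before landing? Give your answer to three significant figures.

Components: v_x = 46.9 cos 43.8° = 33.85 m/s, v_y = 46.9 sin 43.8° = 32.46 m/s.
Time of flight (same landing height): t = 2 v_y / g = 2 × 32.46 / 10 = 6.492 s.
Range: R = v_x · t = 33.85 × 6.492 = 220 m.

220 m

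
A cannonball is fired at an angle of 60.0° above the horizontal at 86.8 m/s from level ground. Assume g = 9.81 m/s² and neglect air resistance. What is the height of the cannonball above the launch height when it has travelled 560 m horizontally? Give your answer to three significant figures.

v_x = 86.8 cos 60.0° = 43.40 m/s, v_y0 = 86.8 sin 60.0° = 75.17 m/s.
Time to reach x = 560 m: t = x / v_x = 560 / 43.40 = 12.90 s.
y = v_y0 t − ½ g t² = 75.17×12.90 − 4.905×12.90² = 153 m.

153 m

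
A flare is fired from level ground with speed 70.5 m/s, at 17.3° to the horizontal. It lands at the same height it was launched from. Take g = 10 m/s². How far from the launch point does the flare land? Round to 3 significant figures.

For level ground, R = v₀² sin(2θ) / g.
sin(2 × 17.3°) = sin 34.60° = 0.5678.
R = (70.5)² × 0.5678 / 10 = 282 m.

282 m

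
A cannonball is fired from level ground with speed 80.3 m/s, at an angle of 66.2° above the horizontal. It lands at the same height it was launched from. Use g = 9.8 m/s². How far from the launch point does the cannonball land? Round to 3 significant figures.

486 m

For level ground, R = v₀² sin(2θ) / g.
sin(2 × 66.2°) = sin 132.4° = 0.7385.
R = (80.3)² × 0.7385 / 9.8 = 486 m.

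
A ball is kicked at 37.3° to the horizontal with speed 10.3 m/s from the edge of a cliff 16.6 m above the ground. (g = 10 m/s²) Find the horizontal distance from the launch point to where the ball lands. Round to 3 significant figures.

Components: v_x = 10.3 cos 37.3° = 8.193 m/s, v_y = 10.3 sin 37.3° = 6.242 m/s.
Vertical: 0 = 16.6 + 6.242 t − ½(10) t² ⇒ 5.000 t² − 6.242 t − 16.6 = 0.
t = [6.242 + √(38.96 + 332.0)] / 10.00 = 2.550 s.
Horizontal: R = v_x · t = 8.193 × 2.550 = 20.9 m.

20.9 m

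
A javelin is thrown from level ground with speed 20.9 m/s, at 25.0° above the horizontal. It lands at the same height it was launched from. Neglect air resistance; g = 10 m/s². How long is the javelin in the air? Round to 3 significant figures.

1.77 s

Vertical component: v_y = 20.9 sin 25.0° = 8.833 m/s.
For a projectile landing at launch height, time of flight is t = 2 v_y / g = 2 × 8.833 / 10 = 1.77 s.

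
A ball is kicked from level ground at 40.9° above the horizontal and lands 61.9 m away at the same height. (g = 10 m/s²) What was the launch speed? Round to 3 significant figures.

On level ground, R = v₀² sin(2θ) / g, so v₀ = √(R g / sin 2θ).
sin(2 × 40.9°) = 0.9898.
v₀ = √(61.9 × 10 / 0.9898) = √625.4 = 25.0 m/s.

25.0 m/s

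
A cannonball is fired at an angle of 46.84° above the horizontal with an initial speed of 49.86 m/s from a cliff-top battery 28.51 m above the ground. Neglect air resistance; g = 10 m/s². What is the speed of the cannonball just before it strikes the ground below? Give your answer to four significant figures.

v_x = 49.86 cos 46.84° = 34.106 m/s is unchanged throughout.
For the vertical component, v_y² = v_y0² + 2 g h = (36.370)² + 2×10×28.51 = 1893.0, so |v_y| = 43.509 m/s.
Impact speed = √(v_x² + v_y²) = √(1163.2 + 1893.0) = 55.28 m/s.

55.28 m/s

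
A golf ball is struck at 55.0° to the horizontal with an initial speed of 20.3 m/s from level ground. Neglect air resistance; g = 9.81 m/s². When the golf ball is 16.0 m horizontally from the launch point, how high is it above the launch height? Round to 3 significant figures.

v_x = 20.3 cos 55.0° = 11.64 m/s, v_y0 = 20.3 sin 55.0° = 16.63 m/s.
Time to reach x = 16.0 m: t = x / v_x = 16.0 / 11.64 = 1.375 s.
y = v_y0 t − ½ g t² = 16.63×1.375 − 4.905×1.375² = 13.6 m.

13.6 m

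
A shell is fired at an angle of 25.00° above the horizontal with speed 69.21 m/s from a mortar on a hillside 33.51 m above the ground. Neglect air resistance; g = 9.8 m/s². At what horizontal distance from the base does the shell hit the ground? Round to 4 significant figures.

Components: v_x = 69.21 cos 25.00° = 62.726 m/s, v_y = 69.21 sin 25.00° = 29.249 m/s.
Vertical: 0 = 33.51 + 29.249 t − ½(9.8) t² ⇒ 4.900 t² − 29.249 t − 33.51 = 0.
t = [29.249 + √(855.50 + 656.80)] / 9.800 = 6.9528 s.
Horizontal: R = v_x · t = 62.726 × 6.9528 = 436.1 m.

436.1 m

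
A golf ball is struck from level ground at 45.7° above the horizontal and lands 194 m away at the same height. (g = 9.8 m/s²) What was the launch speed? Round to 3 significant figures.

On level ground, R = v₀² sin(2θ) / g, so v₀ = √(R g / sin 2θ).
sin(2 × 45.7°) = 0.9997.
v₀ = √(194 × 9.8 / 0.9997) = √1902 = 43.6 m/s.

43.6 m/s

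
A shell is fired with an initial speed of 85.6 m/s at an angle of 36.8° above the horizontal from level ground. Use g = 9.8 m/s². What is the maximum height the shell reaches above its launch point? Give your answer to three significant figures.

Vertical component of launch velocity: v_y = 85.6 sin 36.8° = 51.28 m/s.
At the highest point the vertical velocity is zero, so v_y² = 2 g h_max.
h_max = (51.28)² / (2 × 9.8) = 2630 / 19.60 = 134 m.

134 m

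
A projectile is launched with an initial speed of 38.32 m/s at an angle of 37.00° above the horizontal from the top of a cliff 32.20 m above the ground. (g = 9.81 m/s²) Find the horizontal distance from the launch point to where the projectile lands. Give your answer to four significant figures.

Components: v_x = 38.32 cos 37.00° = 30.604 m/s, v_y = 38.32 sin 37.00° = 23.062 m/s.
Vertical: 0 = 32.20 + 23.062 t − ½(9.81) t² ⇒ 4.905 t² − 23.062 t − 32.20 = 0.
t = [23.062 + √(531.86 + 631.76)] / 9.810 = 5.8281 s.
Horizontal: R = v_x · t = 30.604 × 5.8281 = 178.4 m.

178.4 m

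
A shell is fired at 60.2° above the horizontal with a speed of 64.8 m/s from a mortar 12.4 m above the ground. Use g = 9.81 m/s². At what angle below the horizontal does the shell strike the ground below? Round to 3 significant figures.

61.1°

v_x = 64.8 cos 60.2° = 32.20 m/s.
At impact |v_y| = √(v_y0² + 2 g h) = √(56.23² + 2×9.81×12.4) = 58.35 m/s.
Angle below horizontal = arctan(|v_y| / v_x) = arctan(58.35 / 32.20) = 61.1°.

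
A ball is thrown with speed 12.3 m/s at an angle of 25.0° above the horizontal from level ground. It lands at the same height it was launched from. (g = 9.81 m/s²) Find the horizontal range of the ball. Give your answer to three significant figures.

Components: v_x = 12.3 cos 25.0° = 11.15 m/s, v_y = 12.3 sin 25.0° = 5.198 m/s.
Time of flight (same landing height): t = 2 v_y / g = 2 × 5.198 / 9.81 = 1.060 s.
Range: R = v_x · t = 11.15 × 1.060 = 11.8 m.

11.8 m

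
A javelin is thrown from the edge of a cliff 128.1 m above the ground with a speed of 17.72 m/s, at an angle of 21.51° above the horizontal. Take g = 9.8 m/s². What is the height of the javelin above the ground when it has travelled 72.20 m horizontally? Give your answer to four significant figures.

62.57 m

v_x = 17.72 cos 21.51° = 16.486 m/s, v_y0 = 17.72 sin 21.51° = 6.4973 m/s.
Time to reach x = 72.20 m: t = x / v_x = 72.20 / 16.486 = 4.3795 s.
y = 128.1 + v_y0 t − ½ g t² = 128.1 + 6.4973×4.3795 − 4.900×4.3795² = 62.57 m.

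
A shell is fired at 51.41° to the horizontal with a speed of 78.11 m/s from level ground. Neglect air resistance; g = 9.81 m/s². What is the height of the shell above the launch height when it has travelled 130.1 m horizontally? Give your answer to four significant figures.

v_x = 78.11 cos 51.41° = 48.721 m/s, v_y0 = 78.11 sin 51.41° = 61.053 m/s.
Time to reach x = 130.1 m: t = x / v_x = 130.1 / 48.721 = 2.6703 s.
y = v_y0 t − ½ g t² = 61.053×2.6703 − 4.905×2.6703² = 128.1 m.

128.1 m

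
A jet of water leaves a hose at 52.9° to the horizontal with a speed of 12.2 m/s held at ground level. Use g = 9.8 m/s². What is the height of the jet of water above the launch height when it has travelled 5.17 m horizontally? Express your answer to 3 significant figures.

v_x = 12.2 cos 52.9° = 7.359 m/s, v_y0 = 12.2 sin 52.9° = 9.731 m/s.
Time to reach x = 5.17 m: t = x / v_x = 5.17 / 7.359 = 0.7025 s.
y = v_y0 t − ½ g t² = 9.731×0.7025 − 4.900×0.7025² = 4.42 m.

4.42 m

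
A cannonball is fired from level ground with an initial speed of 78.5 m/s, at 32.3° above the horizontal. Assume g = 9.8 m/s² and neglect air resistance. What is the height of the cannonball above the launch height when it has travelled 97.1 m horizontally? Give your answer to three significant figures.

50.9 m

v_x = 78.5 cos 32.3° = 66.35 m/s, v_y0 = 78.5 sin 32.3° = 41.95 m/s.
Time to reach x = 97.1 m: t = x / v_x = 97.1 / 66.35 = 1.463 s.
y = v_y0 t − ½ g t² = 41.95×1.463 − 4.900×1.463² = 50.9 m.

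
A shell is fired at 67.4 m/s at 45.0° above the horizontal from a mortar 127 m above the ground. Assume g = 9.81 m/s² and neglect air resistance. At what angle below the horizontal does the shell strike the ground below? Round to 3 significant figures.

55.4°

v_x = 67.4 cos 45.0° = 47.66 m/s.
At impact |v_y| = √(v_y0² + 2 g h) = √(47.66² + 2×9.81×127) = 69.02 m/s.
Angle below horizontal = arctan(|v_y| / v_x) = arctan(69.02 / 47.66) = 55.4°.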